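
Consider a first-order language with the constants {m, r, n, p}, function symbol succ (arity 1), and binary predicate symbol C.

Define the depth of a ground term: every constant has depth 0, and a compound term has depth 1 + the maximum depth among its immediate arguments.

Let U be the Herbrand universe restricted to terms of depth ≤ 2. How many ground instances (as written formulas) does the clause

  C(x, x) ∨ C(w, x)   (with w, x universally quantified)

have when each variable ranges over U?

Ground terms of depth ≤ 2:
  Count level by level. With function symbols succ/1, the terms of depth ≤ k are the 4 constants together with each function applied to depth-≤(k−1) tuples, so N_k = 4 + N_{k-1}.
  N_0 = 4
  N_1 = 4 + 4 = 8
  N_2 = 4 + 8 = 12
So there are 12 ground terms available for substitution.
The clause has 2 distinct variables (w, x), each appearing in the body. In the free term algebra distinct substitutions yield syntactically distinct ground instances.
Number of ground instances = 12^2 = 144.

144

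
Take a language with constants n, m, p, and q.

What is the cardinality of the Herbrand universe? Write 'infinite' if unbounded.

There are no function symbols, so every ground term is one of the 4 constants.
The Herbrand universe is {n, m, p, q}, which is finite with 4 elements.

4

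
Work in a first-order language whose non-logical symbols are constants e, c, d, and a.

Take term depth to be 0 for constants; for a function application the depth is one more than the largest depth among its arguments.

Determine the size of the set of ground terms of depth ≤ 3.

4

With no function symbols every ground term is a constant, so there are exactly 4 ground terms at every depth bound.
N_0 = 4
N_1 = 4
N_2 = 4
N_3 = 4
Explicitly: e, c, d, a.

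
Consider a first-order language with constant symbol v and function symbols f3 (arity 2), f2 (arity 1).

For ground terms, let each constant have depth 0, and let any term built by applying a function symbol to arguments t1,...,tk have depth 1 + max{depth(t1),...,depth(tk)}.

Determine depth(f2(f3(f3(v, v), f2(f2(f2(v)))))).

depth(f3(v, v)) = 1 + max(0, 0) = 1
depth(f2(v)) = 1 + depth(v) = 1 + 0 = 1
depth(f2(f2(v))) = 1 + depth(f2(v)) = 1 + 1 = 2
depth(f2(f2(f2(v)))) = 1 + depth(f2(f2(v))) = 1 + 2 = 3
depth(f3(f3(v, v), f2(f2(f2(v))))) = 1 + max(1, 3) = 4
depth(f2(f3(f3(v, v), f2(f2(f2(v)))))) = 1 + depth(f3(f3(v, v), f2(f2(f2(v))))) = 1 + 4 = 5

5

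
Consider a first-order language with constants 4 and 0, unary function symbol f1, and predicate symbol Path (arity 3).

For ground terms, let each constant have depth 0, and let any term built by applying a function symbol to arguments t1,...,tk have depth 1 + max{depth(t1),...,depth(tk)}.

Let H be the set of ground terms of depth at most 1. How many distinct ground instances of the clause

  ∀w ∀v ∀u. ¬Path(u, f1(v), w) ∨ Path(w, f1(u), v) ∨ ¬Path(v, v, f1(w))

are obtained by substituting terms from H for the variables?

64

Ground terms of depth ≤ 1:
  Let N_k = |{terms of depth ≤ k}|. Then N_0 = 2 and N_k = 2 + N_{k-1} for k ≥ 1 (one summand per function symbol, arity giving the exponent).
  N_0 = 2
  N_1 = 2 + 2 = 4
  Explicitly: 4, 0, f1(4), f1(0).
So there are 4 ground terms available for substitution.
The body mentions every one of the 3 quantified variables; since ground terms form a free algebra, no two substitutions collapse to the same formula.
Number of ground instances = 4^3 = 64.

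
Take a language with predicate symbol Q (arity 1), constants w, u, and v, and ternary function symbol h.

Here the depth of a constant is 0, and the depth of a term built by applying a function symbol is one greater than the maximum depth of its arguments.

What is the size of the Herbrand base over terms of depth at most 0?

First count ground terms of depth ≤ 0.
Let N_k = |{terms of depth ≤ k}|. Then N_0 = 3 and N_k = 3 + N_{k-1}^3 for k ≥ 1 (one summand per function symbol, arity giving the exponent).
N_0 = 3
Explicitly: w, u, v.
So |H| = 3.
For each predicate symbol, the number of ground atoms is |H| raised to its arity; summing:
  Q: 3
Total ground atoms: 3.

3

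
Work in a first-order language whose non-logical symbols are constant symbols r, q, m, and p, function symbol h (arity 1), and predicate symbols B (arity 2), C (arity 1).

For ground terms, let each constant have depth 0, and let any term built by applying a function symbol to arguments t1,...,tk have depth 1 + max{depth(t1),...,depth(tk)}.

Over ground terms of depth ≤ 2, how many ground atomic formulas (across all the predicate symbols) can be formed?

First count ground terms of depth ≤ 2.
Write N_k for the number of ground terms of depth ≤ k. A term of depth ≤ k is either a constant or a function symbol applied to arguments of depth ≤ k−1, so N_k = 4 + N_{k-1}.
N_0 = 4
N_1 = 4 + 4 = 8
N_2 = 4 + 8 = 12
Explicitly: r, q, m, p, h(r), h(q), h(m), h(p), h(h(r)), h(h(q)), h(h(m)), h(h(p)).
So |H| = 12.
For each predicate symbol, the number of ground atoms is |H| raised to its arity; summing:
  B: 12^2 = 144;  C: 12
Total ground atoms: 144 + 12 = 156.

156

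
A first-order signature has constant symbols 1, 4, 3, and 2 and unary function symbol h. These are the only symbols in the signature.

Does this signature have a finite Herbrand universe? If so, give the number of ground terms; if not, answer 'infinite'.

The signature has at least one function symbol (h, arity 1) and at least one constant (1).
Iterating h gives infinitely many distinct ground terms: 1, h(1), h(h(1)), ...
So the Herbrand universe is infinite.

infinite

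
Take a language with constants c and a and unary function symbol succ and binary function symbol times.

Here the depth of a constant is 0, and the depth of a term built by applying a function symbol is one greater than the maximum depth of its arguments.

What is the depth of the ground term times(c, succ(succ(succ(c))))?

4

depth(succ(c)) = 1 + depth(c) = 1 + 0 = 1
depth(succ(succ(c))) = 1 + depth(succ(c)) = 1 + 1 = 2
depth(succ(succ(succ(c)))) = 1 + depth(succ(succ(c))) = 1 + 2 = 3
depth(times(c, succ(succ(succ(c))))) = 1 + max(0, 3) = 4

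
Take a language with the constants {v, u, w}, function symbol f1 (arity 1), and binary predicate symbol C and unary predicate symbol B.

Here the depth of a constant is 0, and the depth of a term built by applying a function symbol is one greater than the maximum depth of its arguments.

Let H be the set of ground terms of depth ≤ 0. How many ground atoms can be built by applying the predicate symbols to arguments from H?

12

First count ground terms of depth ≤ 0.
Let N_k count ground terms of depth at most k. Each non-constant term of depth ≤ k is some function symbol applied to depth-≤(k−1) arguments, giving N_k = 3 + N_{k-1}.
N_0 = 3
So |H| = 3.
Ground atoms are formed by filling each argument slot of a predicate with a term from H, so an r-ary predicate gives |H|^r atoms:
  C: 3^2 = 9;  B: 3
Total ground atoms: 9 + 3 = 12.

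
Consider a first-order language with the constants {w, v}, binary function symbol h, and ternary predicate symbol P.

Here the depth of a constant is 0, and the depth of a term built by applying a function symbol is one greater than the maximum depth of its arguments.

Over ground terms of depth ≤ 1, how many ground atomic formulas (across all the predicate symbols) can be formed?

First count ground terms of depth ≤ 1.
Write N_k for the number of ground terms of depth ≤ k. A term of depth ≤ k is either a constant or a function symbol applied to arguments of depth ≤ k−1, so N_k = 2 + N_{k-1}^2.
N_0 = 2
N_1 = 2 + 2^2 = 6
Explicitly: w, v, h(w, w), h(w, v), h(v, w), h(v, v).
So |H| = 6.
Each predicate of arity r yields |H|^r ground atoms (one per choice of an r-tuple from H):
  P: 6^3 = 216
Total ground atoms: 216.

216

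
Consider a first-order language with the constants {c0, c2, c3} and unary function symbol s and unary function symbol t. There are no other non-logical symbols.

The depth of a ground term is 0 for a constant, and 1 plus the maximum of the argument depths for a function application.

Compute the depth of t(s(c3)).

2

depth(s(c3)) = 1 + depth(c3) = 1 + 0 = 1
depth(t(s(c3))) = 1 + depth(s(c3)) = 1 + 1 = 2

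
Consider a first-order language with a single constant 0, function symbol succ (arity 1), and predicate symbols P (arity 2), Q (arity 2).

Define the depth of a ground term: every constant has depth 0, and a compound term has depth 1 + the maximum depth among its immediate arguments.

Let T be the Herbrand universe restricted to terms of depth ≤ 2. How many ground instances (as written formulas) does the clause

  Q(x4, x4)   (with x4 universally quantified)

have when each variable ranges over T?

3

Ground terms of depth ≤ 2:
  Let N_k = |{terms of depth ≤ k}|. Then N_0 = 1 and N_k = 1 + N_{k-1} for k ≥ 1 (one summand per function symbol, arity giving the exponent).
  N_0 = 1
  N_1 = 1 + 1 = 2
  N_2 = 1 + 2 = 3
  Explicitly: 0, succ(0), succ(succ(0)).
So there are 3 ground terms available for substitution.
The body mentions the single quantified variable x4; since ground terms form a free algebra, no two substitutions collapse to the same formula.
Number of ground instances = 3.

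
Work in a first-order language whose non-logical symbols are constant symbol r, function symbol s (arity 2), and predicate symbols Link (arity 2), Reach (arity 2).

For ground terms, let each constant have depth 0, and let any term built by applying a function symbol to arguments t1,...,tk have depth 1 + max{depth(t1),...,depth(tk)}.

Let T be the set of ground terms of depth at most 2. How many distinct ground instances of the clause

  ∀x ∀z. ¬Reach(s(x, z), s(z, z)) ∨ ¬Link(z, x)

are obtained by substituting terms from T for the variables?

25

Ground terms of depth ≤ 2:
  Let N_k count ground terms of depth at most k. Each non-constant term of depth ≤ k is some function symbol applied to depth-≤(k−1) arguments, giving N_k = 1 + N_{k-1}^2.
  N_0 = 1
  N_1 = 1 + 1^2 = 2
  N_2 = 1 + 2^2 = 5
  Explicitly: r, s(r, r), s(r, s(r, r)), s(s(r, r), r), s(s(r, r), s(r, r)).
So there are 5 ground terms available for substitution.
The body mentions every one of the 2 quantified variables; since ground terms form a free algebra, no two substitutions collapse to the same formula.
Number of ground instances = 5^2 = 25.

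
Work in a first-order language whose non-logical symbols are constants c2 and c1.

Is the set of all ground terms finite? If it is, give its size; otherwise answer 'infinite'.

There are no function symbols, so every ground term is one of the 2 constants.
The Herbrand universe is {c2, c1}, which is finite with 2 elements.

2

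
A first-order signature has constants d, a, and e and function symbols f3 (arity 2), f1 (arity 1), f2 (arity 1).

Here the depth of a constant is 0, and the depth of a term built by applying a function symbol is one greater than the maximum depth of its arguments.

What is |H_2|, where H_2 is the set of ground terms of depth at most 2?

363

If N_k denotes the number of depth-≤k ground terms, the 3 constants give N_0 = 3, and each function symbol of arity r contributes N_{k-1}^r new terms at level k: N_k = 3 + N_{k-1}^2 + N_{k-1} + N_{k-1}.
N_0 = 3
N_1 = 3 + 3^2 + 3 + 3 = 18
N_2 = 3 + 18^2 + 18 + 18 = 363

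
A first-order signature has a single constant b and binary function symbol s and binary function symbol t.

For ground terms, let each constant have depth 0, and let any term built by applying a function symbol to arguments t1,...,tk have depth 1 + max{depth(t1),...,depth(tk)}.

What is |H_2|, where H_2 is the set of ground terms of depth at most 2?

19

If N_k denotes the number of depth-≤k ground terms, the 1 constant gives N_0 = 1, and each function symbol of arity r contributes N_{k-1}^r new terms at level k: N_k = 1 + N_{k-1}^2 + N_{k-1}^2.
N_0 = 1
N_1 = 1 + 1^2 + 1^2 = 3
N_2 = 1 + 3^2 + 3^2 = 19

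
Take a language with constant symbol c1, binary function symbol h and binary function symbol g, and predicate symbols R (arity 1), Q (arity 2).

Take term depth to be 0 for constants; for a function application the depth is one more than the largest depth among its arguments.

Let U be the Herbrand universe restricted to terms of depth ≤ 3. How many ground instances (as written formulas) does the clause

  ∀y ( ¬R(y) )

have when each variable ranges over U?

Ground terms of depth ≤ 3:
  Let N_k count ground terms of depth at most k. Each non-constant term of depth ≤ k is some function symbol applied to depth-≤(k−1) arguments, giving N_k = 1 + N_{k-1}^2 + N_{k-1}^2.
  N_0 = 1
  N_1 = 1 + 1^2 + 1^2 = 3
  N_2 = 1 + 3^2 + 3^2 = 19
  N_3 = 1 + 19^2 + 19^2 = 723
So there are 723 ground terms available for substitution.
There is 1 variable to instantiate (y),  occurring in at least one literal, so different choices give different ground instances.
Number of ground instances = 723.

723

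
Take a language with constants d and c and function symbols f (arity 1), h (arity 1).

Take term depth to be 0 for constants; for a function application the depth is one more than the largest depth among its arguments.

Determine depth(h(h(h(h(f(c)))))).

5

depth(f(c)) = 1 + depth(c) = 1 + 0 = 1
depth(h(f(c))) = 1 + depth(f(c)) = 1 + 1 = 2
depth(h(h(f(c)))) = 1 + depth(h(f(c))) = 1 + 2 = 3
depth(h(h(h(f(c))))) = 1 + depth(h(h(f(c)))) = 1 + 3 = 4
depth(h(h(h(h(f(c)))))) = 1 + depth(h(h(h(f(c))))) = 1 + 4 = 5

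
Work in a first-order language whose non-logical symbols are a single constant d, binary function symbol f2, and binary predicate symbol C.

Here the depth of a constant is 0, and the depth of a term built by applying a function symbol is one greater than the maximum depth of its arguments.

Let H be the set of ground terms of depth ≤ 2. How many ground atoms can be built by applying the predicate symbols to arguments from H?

First count ground terms of depth ≤ 2.
If N_k denotes the number of depth-≤k ground terms, the 1 constant gives N_0 = 1, and each function symbol of arity r contributes N_{k-1}^r new terms at level k: N_k = 1 + N_{k-1}^2.
N_0 = 1
N_1 = 1 + 1^2 = 2
N_2 = 1 + 2^2 = 5
So |H| = 5.
A ground atom is a predicate applied to a tuple of terms from H, so the count is the sum over predicates of |H|^arity:
  C: 5^2 = 25
Total ground atoms: 25.

25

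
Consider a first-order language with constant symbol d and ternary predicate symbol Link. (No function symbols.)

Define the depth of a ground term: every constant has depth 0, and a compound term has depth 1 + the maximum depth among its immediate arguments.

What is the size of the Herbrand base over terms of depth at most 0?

First count ground terms of depth ≤ 0.
With no function symbols every ground term is a constant, so there is exactly 1 ground term at every depth bound.
N_0 = 1
So |H| = 1.
Each predicate of arity r yields |H|^r ground atoms (one per choice of an r-tuple from H):
  Link: 1^3 = 1
Total ground atoms: 1.

1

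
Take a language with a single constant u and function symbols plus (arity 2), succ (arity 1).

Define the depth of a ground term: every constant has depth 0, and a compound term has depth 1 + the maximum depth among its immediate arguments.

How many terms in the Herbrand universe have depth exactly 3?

Let N_k = |{terms of depth ≤ k}|. Then N_0 = 1 and N_k = 1 + N_{k-1}^2 + N_{k-1} for k ≥ 1 (one summand per function symbol, arity giving the exponent).
N_0 = 1
N_1 = 1 + 1^2 + 1 = 3
N_2 = 1 + 3^2 + 3 = 13
N_3 = 1 + 13^2 + 13 = 183
Terms of depth exactly 3: N_3 − N_2 = 183 − 13 = 170.

170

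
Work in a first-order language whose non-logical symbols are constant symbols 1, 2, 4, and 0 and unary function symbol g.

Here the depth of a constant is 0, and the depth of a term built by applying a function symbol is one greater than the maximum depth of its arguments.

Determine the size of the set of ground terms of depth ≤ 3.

16

Let N_k = |{terms of depth ≤ k}|. Then N_0 = 4 and N_k = 4 + N_{k-1} for k ≥ 1 (one summand per function symbol, arity giving the exponent).
N_0 = 4
N_1 = 4 + 4 = 8
N_2 = 4 + 8 = 12
N_3 = 4 + 12 = 16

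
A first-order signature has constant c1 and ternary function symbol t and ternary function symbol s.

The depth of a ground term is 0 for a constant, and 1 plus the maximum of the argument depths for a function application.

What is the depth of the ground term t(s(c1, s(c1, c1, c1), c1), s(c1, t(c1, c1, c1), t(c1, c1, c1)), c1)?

3

depth(s(c1, c1, c1)) = 1 + max(0, 0, 0) = 1
depth(s(c1, s(c1, c1, c1), c1)) = 1 + max(0, 1, 0) = 2
depth(t(c1, c1, c1)) = 1 + max(0, 0, 0) = 1
depth(s(c1, t(c1, c1, c1), t(c1, c1, c1))) = 1 + max(0, 1, 1) = 2
depth(t(s(c1, s(c1, c1, c1), c1), s(c1, t(c1, c1, c1), t(c1, c1, c1)), c1)) = 1 + max(2, 2, 0) = 3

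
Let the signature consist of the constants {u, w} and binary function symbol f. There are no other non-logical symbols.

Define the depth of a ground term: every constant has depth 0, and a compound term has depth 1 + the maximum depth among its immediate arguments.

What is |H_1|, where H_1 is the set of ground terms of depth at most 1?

Write N_k for the number of ground terms of depth ≤ k. A term of depth ≤ k is either a constant or a function symbol applied to arguments of depth ≤ k−1, so N_k = 2 + N_{k-1}^2.
N_0 = 2
N_1 = 2 + 2^2 = 6
Explicitly: u, w, f(u, u), f(u, w), f(w, u), f(w, w).

6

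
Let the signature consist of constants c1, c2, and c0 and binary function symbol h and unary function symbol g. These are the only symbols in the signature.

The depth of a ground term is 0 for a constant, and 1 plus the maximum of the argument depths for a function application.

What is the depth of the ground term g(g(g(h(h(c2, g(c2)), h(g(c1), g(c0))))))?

depth(g(c2)) = 1 + depth(c2) = 1 + 0 = 1
depth(h(c2, g(c2))) = 1 + max(0, 1) = 2
depth(g(c1)) = 1 + depth(c1) = 1 + 0 = 1
depth(g(c0)) = 1 + depth(c0) = 1 + 0 = 1
depth(h(g(c1), g(c0))) = 1 + max(1, 1) = 2
depth(h(h(c2, g(c2)), h(g(c1), g(c0)))) = 1 + max(2, 2) = 3
depth(g(h(h(c2, g(c2)), h(g(c1), g(c0))))) = 1 + depth(h(h(c2, g(c2)), h(g(c1), g(c0)))) = 1 + 3 = 4
depth(g(g(h(h(c2, g(c2)), h(g(c1), g(c0)))))) = 1 + depth(g(h(h(c2, g(c2)), h(g(c1), g(c0))))) = 1 + 4 = 5
depth(g(g(g(h(h(c2, g(c2)), h(g(c1), g(c0))))))) = 1 + depth(g(g(h(h(c2, g(c2)), h(g(c1), g(c0)))))) = 1 + 5 = 6

6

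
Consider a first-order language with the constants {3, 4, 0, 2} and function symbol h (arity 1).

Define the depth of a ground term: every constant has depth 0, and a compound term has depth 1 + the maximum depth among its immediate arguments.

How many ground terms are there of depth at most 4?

Write N_k for the number of ground terms of depth ≤ k. A term of depth ≤ k is either a constant or a function symbol applied to arguments of depth ≤ k−1, so N_k = 4 + N_{k-1}.
N_0 = 4
N_1 = 4 + 4 = 8
N_2 = 4 + 8 = 12
N_3 = 4 + 12 = 16
N_4 = 4 + 16 = 20

20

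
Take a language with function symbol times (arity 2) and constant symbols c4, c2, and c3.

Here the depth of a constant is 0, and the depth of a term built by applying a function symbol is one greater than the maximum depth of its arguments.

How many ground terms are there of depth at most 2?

Count level by level. With function symbols times/2, the terms of depth ≤ k are the 3 constants together with each function applied to depth-≤(k−1) tuples, so N_k = 3 + N_{k-1}^2.
N_0 = 3
N_1 = 3 + 3^2 = 12
N_2 = 3 + 12^2 = 147

147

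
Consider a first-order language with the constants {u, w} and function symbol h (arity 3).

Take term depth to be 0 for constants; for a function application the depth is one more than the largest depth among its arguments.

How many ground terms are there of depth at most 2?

Count level by level. With function symbols h/3, the terms of depth ≤ k are the 2 constants together with each function applied to depth-≤(k−1) tuples, so N_k = 2 + N_{k-1}^3.
N_0 = 2
N_1 = 2 + 2^3 = 10
N_2 = 2 + 10^3 = 1002

1002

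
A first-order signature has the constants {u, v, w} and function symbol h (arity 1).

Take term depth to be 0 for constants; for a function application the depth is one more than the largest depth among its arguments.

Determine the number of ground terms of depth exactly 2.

3

Let N_k count ground terms of depth at most k. Each non-constant term of depth ≤ k is some function symbol applied to depth-≤(k−1) arguments, giving N_k = 3 + N_{k-1}.
N_0 = 3
N_1 = 3 + 3 = 6
N_2 = 3 + 6 = 9
Terms of depth exactly 2: N_2 − N_1 = 9 − 6 = 3.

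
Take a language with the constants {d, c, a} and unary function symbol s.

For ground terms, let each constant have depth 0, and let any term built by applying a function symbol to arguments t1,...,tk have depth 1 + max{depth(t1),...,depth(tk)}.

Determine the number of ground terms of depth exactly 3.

3

Let N_k count ground terms of depth at most k. Each non-constant term of depth ≤ k is some function symbol applied to depth-≤(k−1) arguments, giving N_k = 3 + N_{k-1}.
N_0 = 3
N_1 = 3 + 3 = 6
N_2 = 3 + 6 = 9
N_3 = 3 + 9 = 12
Terms of depth exactly 3: N_3 − N_2 = 12 − 9 = 3.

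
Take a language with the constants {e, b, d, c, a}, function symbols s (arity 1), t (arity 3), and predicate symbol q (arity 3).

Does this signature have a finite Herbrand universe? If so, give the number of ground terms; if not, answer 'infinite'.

infinite

The signature has at least one function symbol (s, arity 1) and at least one constant (e).
Iterating s gives infinitely many distinct ground terms: e, s(e), s(s(e)), ...
So the Herbrand universe is infinite.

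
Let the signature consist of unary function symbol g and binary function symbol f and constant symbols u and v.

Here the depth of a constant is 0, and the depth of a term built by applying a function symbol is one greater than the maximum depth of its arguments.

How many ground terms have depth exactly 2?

66

Let N_k = |{terms of depth ≤ k}|. Then N_0 = 2 and N_k = 2 + N_{k-1} + N_{k-1}^2 for k ≥ 1 (one summand per function symbol, arity giving the exponent).
N_0 = 2
N_1 = 2 + 2 + 2^2 = 8
N_2 = 2 + 8 + 8^2 = 74
Terms of depth exactly 2: N_2 − N_1 = 74 − 8 = 66.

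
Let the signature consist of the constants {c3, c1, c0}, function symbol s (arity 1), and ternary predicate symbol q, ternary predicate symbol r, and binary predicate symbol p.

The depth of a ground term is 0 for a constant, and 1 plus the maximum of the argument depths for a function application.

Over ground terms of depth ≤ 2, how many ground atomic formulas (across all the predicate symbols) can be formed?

1539

First count ground terms of depth ≤ 2.
If N_k denotes the number of depth-≤k ground terms, the 3 constants give N_0 = 3, and each function symbol of arity r contributes N_{k-1}^r new terms at level k: N_k = 3 + N_{k-1}.
N_0 = 3
N_1 = 3 + 3 = 6
N_2 = 3 + 6 = 9
Explicitly: c3, c1, c0, s(c3), s(c1), s(c0), s(s(c3)), s(s(c1)), s(s(c0)).
So |H| = 9.
Ground atoms are formed by filling each argument slot of a predicate with a term from H, so an r-ary predicate gives |H|^r atoms:
  q: 9^3 = 729;  r: 9^3 = 729;  p: 9^2 = 81
Total ground atoms: 729 + 729 + 81 = 1539.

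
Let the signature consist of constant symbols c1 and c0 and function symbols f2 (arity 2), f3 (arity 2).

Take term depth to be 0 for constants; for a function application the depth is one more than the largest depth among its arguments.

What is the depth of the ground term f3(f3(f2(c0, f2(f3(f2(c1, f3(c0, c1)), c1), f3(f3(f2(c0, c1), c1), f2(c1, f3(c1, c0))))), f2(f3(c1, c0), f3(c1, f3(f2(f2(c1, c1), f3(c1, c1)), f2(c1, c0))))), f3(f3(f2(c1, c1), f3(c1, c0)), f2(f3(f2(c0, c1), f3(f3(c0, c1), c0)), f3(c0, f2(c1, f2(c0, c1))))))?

depth(f3(c0, c1)) = 1 + max(0, 0) = 1
depth(f2(c1, f3(c0, c1))) = 1 + max(0, 1) = 2
depth(f3(f2(c1, f3(c0, c1)), c1)) = 1 + max(2, 0) = 3
depth(f2(c0, c1)) = 1 + max(0, 0) = 1
depth(f3(f2(c0, c1), c1)) = 1 + max(1, 0) = 2
depth(f3(c1, c0)) = 1 + max(0, 0) = 1
depth(f2(c1, f3(c1, c0))) = 1 + max(0, 1) = 2
depth(f3(f3(f2(c0, c1), c1), f2(c1, f3(c1, c0)))) = 1 + max(2, 2) = 3
depth(f2(f3(f2(c1, f3(c0, c1)), c1), f3(f3(f2(c0, c1), c1), f2(c1, f3(c1, c0))))) = 1 + max(3, 3) = 4
depth(f2(c0, f2(f3(f2(c1, f3(c0, c1)), c1), f3(f3(f2(c0, c1), c1), f2(c1, f3(c1, c0)))))) = 1 + max(0, 4) = 5
depth(f2(c1, c1)) = 1 + max(0, 0) = 1
depth(f3(c1, c1)) = 1 + max(0, 0) = 1
depth(f2(f2(c1, c1), f3(c1, c1))) = 1 + max(1, 1) = 2
depth(f2(c1, c0)) = 1 + max(0, 0) = 1
depth(f3(f2(f2(c1, c1), f3(c1, c1)), f2(c1, c0))) = 1 + max(2, 1) = 3
depth(f3(c1, f3(f2(f2(c1, c1), f3(c1, c1)), f2(c1, c0)))) = 1 + max(0, 3) = 4
depth(f2(f3(c1, c0), f3(c1, f3(f2(f2(c1, c1), f3(c1, c1)), f2(c1, c0))))) = 1 + max(1, 4) = 5
depth(f3(f2(c0, f2(f3(f2(c1, f3(c0, c1)), c1), f3(f3(f2(c0, c1), c1), f2(c1, f3(c1, c0))))), f2(f3(c1, c0), f3(c1, f3(f2(f2(c1, c1), f3(c1, c1)), f2(c1, c0)))))) = 1 + max(5, 5) = 6
depth(f3(f2(c1, c1), f3(c1, c0))) = 1 + max(1, 1) = 2
depth(f3(f3(c0, c1), c0)) = 1 + max(1, 0) = 2
depth(f3(f2(c0, c1), f3(f3(c0, c1), c0))) = 1 + max(1, 2) = 3
depth(f2(c1, f2(c0, c1))) = 1 + max(0, 1) = 2
depth(f3(c0, f2(c1, f2(c0, c1)))) = 1 + max(0, 2) = 3
depth(f2(f3(f2(c0, c1), f3(f3(c0, c1), c0)), f3(c0, f2(c1, f2(c0, c1))))) = 1 + max(3, 3) = 4
depth(f3(f3(f2(c1, c1), f3(c1, c0)), f2(f3(f2(c0, c1), f3(f3(c0, c1), c0)), f3(c0, f2(c1, f2(c0, c1)))))) = 1 + max(2, 4) = 5
depth(f3(f3(f2(c0, f2(f3(f2(c1, f3(c0, c1)), c1), f3(f3(f2(c0, c1), c1), f2(c1, f3(c1, c0))))), f2(f3(c1, c0), f3(c1, f3(f2(f2(c1, c1), f3(c1, c1)), f2(c1, c0))))), f3(f3(f2(c1, c1), f3(c1, c0)), f2(f3(f2(c0, c1), f3(f3(c0, c1), c0)), f3(c0, f2(c1, f2(c0, c1))))))) = 1 + max(6, 5) = 7

7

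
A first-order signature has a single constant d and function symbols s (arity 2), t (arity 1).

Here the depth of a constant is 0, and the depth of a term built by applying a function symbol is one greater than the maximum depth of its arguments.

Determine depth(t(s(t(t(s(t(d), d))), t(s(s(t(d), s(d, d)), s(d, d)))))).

6

depth(t(d)) = 1 + depth(d) = 1 + 0 = 1
depth(s(t(d), d)) = 1 + max(1, 0) = 2
depth(t(s(t(d), d))) = 1 + depth(s(t(d), d)) = 1 + 2 = 3
depth(t(t(s(t(d), d)))) = 1 + depth(t(s(t(d), d))) = 1 + 3 = 4
depth(s(d, d)) = 1 + max(0, 0) = 1
depth(s(t(d), s(d, d))) = 1 + max(1, 1) = 2
depth(s(s(t(d), s(d, d)), s(d, d))) = 1 + max(2, 1) = 3
depth(t(s(s(t(d), s(d, d)), s(d, d)))) = 1 + depth(s(s(t(d), s(d, d)), s(d, d))) = 1 + 3 = 4
depth(s(t(t(s(t(d), d))), t(s(s(t(d), s(d, d)), s(d, d))))) = 1 + max(4, 4) = 5
depth(t(s(t(t(s(t(d), d))), t(s(s(t(d), s(d, d)), s(d, d)))))) = 1 + depth(s(t(t(s(t(d), d))), t(s(s(t(d), s(d, d)), s(d, d))))) = 1 + 5 = 6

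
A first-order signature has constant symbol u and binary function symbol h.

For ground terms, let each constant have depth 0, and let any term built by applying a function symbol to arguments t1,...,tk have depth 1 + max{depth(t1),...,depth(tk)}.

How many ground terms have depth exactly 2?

Write N_k for the number of ground terms of depth ≤ k. A term of depth ≤ k is either a constant or a function symbol applied to arguments of depth ≤ k−1, so N_k = 1 + N_{k-1}^2.
N_0 = 1
N_1 = 1 + 1^2 = 2
N_2 = 1 + 2^2 = 5
Terms of depth exactly 2: N_2 − N_1 = 5 − 2 = 3.

3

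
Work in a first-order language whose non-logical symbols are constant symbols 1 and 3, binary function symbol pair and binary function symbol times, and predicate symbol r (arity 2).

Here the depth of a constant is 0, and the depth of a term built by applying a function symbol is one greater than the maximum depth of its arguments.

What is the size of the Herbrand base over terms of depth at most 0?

4

First count ground terms of depth ≤ 0.
Write N_k for the number of ground terms of depth ≤ k. A term of depth ≤ k is either a constant or a function symbol applied to arguments of depth ≤ k−1, so N_k = 2 + N_{k-1}^2 + N_{k-1}^2.
N_0 = 2
Explicitly: 1, 3.
So |H| = 2.
Each predicate of arity r yields |H|^r ground atoms (one per choice of an r-tuple from H):
  r: 2^2 = 4
Total ground atoms: 4.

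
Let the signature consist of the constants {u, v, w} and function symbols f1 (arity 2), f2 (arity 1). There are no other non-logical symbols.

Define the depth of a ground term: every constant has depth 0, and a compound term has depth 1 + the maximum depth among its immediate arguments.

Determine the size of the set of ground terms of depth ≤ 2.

Count level by level. With function symbols f1/2, f2/1, the terms of depth ≤ k are the 3 constants together with each function applied to depth-≤(k−1) tuples, so N_k = 3 + N_{k-1}^2 + N_{k-1}.
N_0 = 3
N_1 = 3 + 3^2 + 3 = 15
N_2 = 3 + 15^2 + 15 = 243

243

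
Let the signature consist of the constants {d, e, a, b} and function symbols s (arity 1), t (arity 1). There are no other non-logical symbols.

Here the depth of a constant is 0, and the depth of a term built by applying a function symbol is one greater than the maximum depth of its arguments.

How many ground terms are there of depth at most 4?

124

Let N_k count ground terms of depth at most k. Each non-constant term of depth ≤ k is some function symbol applied to depth-≤(k−1) arguments, giving N_k = 4 + N_{k-1} + N_{k-1}.
N_0 = 4
N_1 = 4 + 4 + 4 = 12
N_2 = 4 + 12 + 12 = 28
N_3 = 4 + 28 + 28 = 60
N_4 = 4 + 60 + 60 = 124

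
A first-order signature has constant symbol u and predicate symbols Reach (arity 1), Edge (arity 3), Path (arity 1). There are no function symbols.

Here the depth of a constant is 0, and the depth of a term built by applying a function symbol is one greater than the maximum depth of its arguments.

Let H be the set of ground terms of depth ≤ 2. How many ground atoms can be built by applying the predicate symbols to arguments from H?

First count ground terms of depth ≤ 2.
With no function symbols every ground term is a constant, so there is exactly 1 ground term at every depth bound.
N_0 = 1
N_1 = 1
N_2 = 1
So |H| = 1.
Ground atoms are formed by filling each argument slot of a predicate with a term from H, so an r-ary predicate gives |H|^r atoms:
  Reach: 1;  Edge: 1^3 = 1;  Path: 1
Total ground atoms: 1 + 1 + 1 = 3.

3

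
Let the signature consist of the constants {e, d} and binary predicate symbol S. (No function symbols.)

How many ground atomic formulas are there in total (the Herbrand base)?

4

With no function symbols, the Herbrand universe is just the 2 constants.
Ground atoms per predicate: S: 2^2 = 4.
Herbrand base size = 4 = 4.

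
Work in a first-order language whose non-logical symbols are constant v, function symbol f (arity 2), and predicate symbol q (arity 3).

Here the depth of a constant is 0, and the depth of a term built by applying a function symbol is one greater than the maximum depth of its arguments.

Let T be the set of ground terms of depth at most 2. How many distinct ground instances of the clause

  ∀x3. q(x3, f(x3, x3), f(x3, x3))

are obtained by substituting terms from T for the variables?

5

Ground terms of depth ≤ 2:
  Let N_k count ground terms of depth at most k. Each non-constant term of depth ≤ k is some function symbol applied to depth-≤(k−1) arguments, giving N_k = 1 + N_{k-1}^2.
  N_0 = 1
  N_1 = 1 + 1^2 = 2
  N_2 = 1 + 2^2 = 5
  Explicitly: v, f(v, v), f(v, f(v, v)), f(f(v, v), v), f(f(v, v), f(v, v)).
So there are 5 ground terms available for substitution.
The variable x3 ranges independently over the available ground terms, and distinct assignments produce distinct instances.
Number of ground instances = 5.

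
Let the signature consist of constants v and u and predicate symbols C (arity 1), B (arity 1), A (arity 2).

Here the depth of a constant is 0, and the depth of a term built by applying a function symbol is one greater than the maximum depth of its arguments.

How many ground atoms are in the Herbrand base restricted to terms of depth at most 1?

First count ground terms of depth ≤ 1.
With no function symbols every ground term is a constant, so there are exactly 2 ground terms at every depth bound.
N_0 = 2
N_1 = 2
Explicitly: v, u.
So |H| = 2.
For each predicate symbol, the number of ground atoms is |H| raised to its arity; summing:
  C: 2;  B: 2;  A: 2^2 = 4
Total ground atoms: 2 + 2 + 4 = 8.

8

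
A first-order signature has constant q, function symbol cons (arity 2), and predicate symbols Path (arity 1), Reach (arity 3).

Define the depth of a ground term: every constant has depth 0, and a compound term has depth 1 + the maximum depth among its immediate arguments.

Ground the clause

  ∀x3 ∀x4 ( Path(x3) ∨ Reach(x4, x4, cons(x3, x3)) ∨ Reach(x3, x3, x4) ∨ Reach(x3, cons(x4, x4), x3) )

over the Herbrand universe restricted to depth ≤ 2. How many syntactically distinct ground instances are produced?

Ground terms of depth ≤ 2:
  Write N_k for the number of ground terms of depth ≤ k. A term of depth ≤ k is either a constant or a function symbol applied to arguments of depth ≤ k−1, so N_k = 1 + N_{k-1}^2.
  N_0 = 1
  N_1 = 1 + 1^2 = 2
  N_2 = 1 + 2^2 = 5
  Explicitly: q, cons(q, q), cons(q, cons(q, q)), cons(cons(q, q), q), cons(cons(q, q), cons(q, q)).
So there are 5 ground terms available for substitution.
The body mentions every one of the 2 quantified variables; since ground terms form a free algebra, no two substitutions collapse to the same formula.
Number of ground instances = 5^2 = 25.

25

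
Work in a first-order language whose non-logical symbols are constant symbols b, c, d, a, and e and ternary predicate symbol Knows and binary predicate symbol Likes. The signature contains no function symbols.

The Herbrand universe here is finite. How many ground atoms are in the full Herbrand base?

150

With no function symbols, the Herbrand universe is just the 5 constants.
Ground atoms per predicate: Knows: 5^3 = 125, Likes: 5^2 = 25.
Herbrand base size = 125 + 25 = 150.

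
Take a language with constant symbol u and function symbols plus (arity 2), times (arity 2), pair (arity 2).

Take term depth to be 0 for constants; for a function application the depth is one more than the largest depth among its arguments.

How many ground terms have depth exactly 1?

Count level by level. With function symbols plus/2, times/2, pair/2, the terms of depth ≤ k are the 1 constant together with each function applied to depth-≤(k−1) tuples, so N_k = 1 + N_{k-1}^2 + N_{k-1}^2 + N_{k-1}^2.
N_0 = 1
N_1 = 1 + 1^2 + 1^2 + 1^2 = 4
Terms of depth exactly 1: N_1 − N_0 = 4 − 1 = 3.

3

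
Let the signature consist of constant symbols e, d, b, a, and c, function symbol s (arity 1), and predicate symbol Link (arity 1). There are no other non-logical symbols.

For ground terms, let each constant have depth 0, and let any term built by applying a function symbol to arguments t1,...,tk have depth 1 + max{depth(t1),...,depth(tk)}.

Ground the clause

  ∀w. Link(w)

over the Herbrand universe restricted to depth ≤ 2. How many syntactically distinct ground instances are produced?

15

Ground terms of depth ≤ 2:
  Write N_k for the number of ground terms of depth ≤ k. A term of depth ≤ k is either a constant or a function symbol applied to arguments of depth ≤ k−1, so N_k = 5 + N_{k-1}.
  N_0 = 5
  N_1 = 5 + 5 = 10
  N_2 = 5 + 10 = 15
So there are 15 ground terms available for substitution.
The variable w ranges independently over the available ground terms, and distinct assignments produce distinct instances.
Number of ground instances = 15.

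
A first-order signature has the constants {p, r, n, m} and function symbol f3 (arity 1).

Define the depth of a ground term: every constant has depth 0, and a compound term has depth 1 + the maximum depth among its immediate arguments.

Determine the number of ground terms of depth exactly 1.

4

Let N_k count ground terms of depth at most k. Each non-constant term of depth ≤ k is some function symbol applied to depth-≤(k−1) arguments, giving N_k = 4 + N_{k-1}.
N_0 = 4
N_1 = 4 + 4 = 8
Terms of depth exactly 1: N_1 − N_0 = 8 − 4 = 4.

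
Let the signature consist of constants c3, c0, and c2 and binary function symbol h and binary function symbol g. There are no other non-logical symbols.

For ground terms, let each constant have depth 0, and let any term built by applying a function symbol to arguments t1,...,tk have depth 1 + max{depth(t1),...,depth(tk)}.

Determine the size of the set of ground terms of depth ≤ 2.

If N_k denotes the number of depth-≤k ground terms, the 3 constants give N_0 = 3, and each function symbol of arity r contributes N_{k-1}^r new terms at level k: N_k = 3 + N_{k-1}^2 + N_{k-1}^2.
N_0 = 3
N_1 = 3 + 3^2 + 3^2 = 21
N_2 = 3 + 21^2 + 21^2 = 885

885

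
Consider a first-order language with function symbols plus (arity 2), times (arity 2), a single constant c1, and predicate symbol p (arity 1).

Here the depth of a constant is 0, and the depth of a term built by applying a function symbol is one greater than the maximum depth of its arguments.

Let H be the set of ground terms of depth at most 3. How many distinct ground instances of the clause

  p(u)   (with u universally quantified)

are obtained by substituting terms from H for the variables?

Ground terms of depth ≤ 3:
  Let N_k = |{terms of depth ≤ k}|. Then N_0 = 1 and N_k = 1 + N_{k-1}^2 + N_{k-1}^2 for k ≥ 1 (one summand per function symbol, arity giving the exponent).
  N_0 = 1
  N_1 = 1 + 1^2 + 1^2 = 3
  N_2 = 1 + 3^2 + 3^2 = 19
  N_3 = 1 + 19^2 + 19^2 = 723
So there are 723 ground terms available for substitution.
The clause has 1 distinct variable (u), which appears in the body. In the free term algebra distinct substitutions yield syntactically distinct ground instances.
Number of ground instances = 723.

723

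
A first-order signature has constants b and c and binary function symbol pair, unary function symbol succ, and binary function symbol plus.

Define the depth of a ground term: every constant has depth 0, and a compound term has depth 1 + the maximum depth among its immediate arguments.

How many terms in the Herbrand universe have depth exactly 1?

10

Write N_k for the number of ground terms of depth ≤ k. A term of depth ≤ k is either a constant or a function symbol applied to arguments of depth ≤ k−1, so N_k = 2 + N_{k-1}^2 + N_{k-1} + N_{k-1}^2.
N_0 = 2
N_1 = 2 + 2^2 + 2 + 2^2 = 12
Terms of depth exactly 1: N_1 − N_0 = 12 − 2 = 10.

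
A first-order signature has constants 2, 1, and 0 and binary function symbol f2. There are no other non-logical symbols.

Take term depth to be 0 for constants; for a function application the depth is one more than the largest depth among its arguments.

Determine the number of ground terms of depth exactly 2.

135

Let N_k = |{terms of depth ≤ k}|. Then N_0 = 3 and N_k = 3 + N_{k-1}^2 for k ≥ 1 (one summand per function symbol, arity giving the exponent).
N_0 = 3
N_1 = 3 + 3^2 = 12
N_2 = 3 + 12^2 = 147
Terms of depth exactly 2: N_2 − N_1 = 147 − 12 = 135.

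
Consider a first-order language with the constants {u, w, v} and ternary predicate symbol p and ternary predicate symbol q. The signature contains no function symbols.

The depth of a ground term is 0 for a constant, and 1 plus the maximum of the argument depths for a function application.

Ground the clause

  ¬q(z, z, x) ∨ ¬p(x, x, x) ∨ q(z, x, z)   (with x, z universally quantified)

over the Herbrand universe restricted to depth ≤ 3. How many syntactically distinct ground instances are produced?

9

Ground terms of depth ≤ 3:
  With no function symbols every ground term is a constant, so there are exactly 3 ground terms at every depth bound.
  N_0 = 3
  N_1 = 3
  N_2 = 3
  N_3 = 3
  Explicitly: u, w, v.
So there are 3 ground terms available for substitution.
The clause has 2 distinct variables (x, z), each appearing in the body. In the free term algebra distinct substitutions yield syntactically distinct ground instances.
Number of ground instances = 3^2 = 9.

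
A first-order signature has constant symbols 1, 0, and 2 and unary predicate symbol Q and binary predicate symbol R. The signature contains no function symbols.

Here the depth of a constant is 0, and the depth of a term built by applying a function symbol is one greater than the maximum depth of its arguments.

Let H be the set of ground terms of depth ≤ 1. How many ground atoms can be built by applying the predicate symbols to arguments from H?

12

First count ground terms of depth ≤ 1.
With no function symbols every ground term is a constant, so there are exactly 3 ground terms at every depth bound.
N_0 = 3
N_1 = 3
Explicitly: 1, 0, 2.
So |H| = 3.
Ground atoms are formed by filling each argument slot of a predicate with a term from H, so an r-ary predicate gives |H|^r atoms:
  Q: 3;  R: 3^2 = 9
Total ground atoms: 3 + 9 = 12.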